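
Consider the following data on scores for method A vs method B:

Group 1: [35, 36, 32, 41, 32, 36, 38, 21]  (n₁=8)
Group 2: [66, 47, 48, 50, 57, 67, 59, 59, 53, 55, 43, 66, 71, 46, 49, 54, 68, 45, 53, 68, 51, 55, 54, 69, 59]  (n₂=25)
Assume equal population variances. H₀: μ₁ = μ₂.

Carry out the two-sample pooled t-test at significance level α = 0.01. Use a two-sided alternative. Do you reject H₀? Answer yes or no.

reject H₀: yes

x̄₁=33.875, s₁=5.987, n₁=8
x̄₂=56.480, s₂=8.412, n₂=25
s_p² = [7·5.987² + 24·8.412²]/31 = 62.8747
SE = √(s_p²·(1/8+1/25)) = 3.2209
t = (33.875−56.480)/3.2209 = -7.0182
df = 31
p-value (two-sided) = 0.00000
At α=0.01: p < α → reject H₀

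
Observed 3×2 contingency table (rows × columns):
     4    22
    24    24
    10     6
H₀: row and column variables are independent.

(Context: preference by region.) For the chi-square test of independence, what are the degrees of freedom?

df = (r−1)(c−1) = (3−1)·(2−1) = 2

degrees of freedom = 2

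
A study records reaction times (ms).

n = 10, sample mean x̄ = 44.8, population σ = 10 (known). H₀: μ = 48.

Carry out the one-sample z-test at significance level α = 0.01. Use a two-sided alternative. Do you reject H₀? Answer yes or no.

SE = σ/√n = 10/√10 = 3.1623
z = (x̄−μ₀)/SE = (44.8−48)/3.1623 = -1.0119
p-value (two-sided) = 0.31157
At α=0.01: p ≥ α → fail to reject H₀

reject H₀: no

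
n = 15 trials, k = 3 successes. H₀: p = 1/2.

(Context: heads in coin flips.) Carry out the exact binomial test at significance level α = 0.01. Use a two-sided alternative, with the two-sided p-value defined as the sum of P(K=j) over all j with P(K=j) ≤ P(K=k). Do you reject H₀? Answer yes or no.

Exact binomial: n=15, k=3, p₀=1/2=0.5000
P(X=j) = C(n,j)·p₀^j·(1−p₀)^(n−j); p = Σ P(X=j) over j with P(X=j) ≤ P(X=3)
p-value (two-sided) = 0.03516
At α=0.01: p ≥ α → fail to reject H₀

reject H₀: no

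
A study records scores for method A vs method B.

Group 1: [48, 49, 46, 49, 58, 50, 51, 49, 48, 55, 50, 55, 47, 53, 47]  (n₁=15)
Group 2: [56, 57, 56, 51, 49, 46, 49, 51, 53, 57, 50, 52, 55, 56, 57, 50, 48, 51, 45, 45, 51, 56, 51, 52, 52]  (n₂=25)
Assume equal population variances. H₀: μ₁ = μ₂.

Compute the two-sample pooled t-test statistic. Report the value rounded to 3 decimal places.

x̄₁=50.333, s₁=3.457, n₁=15
x̄₂=51.840, s₂=3.705, n₂=25
s_p² = [14·3.457² + 24·3.705²]/38 = 13.0709
SE = √(s_p²·(1/15+1/25)) = 1.1808
t = (50.333−51.840)/1.1808 = -1.2760
df = 38

test statistic = -1.276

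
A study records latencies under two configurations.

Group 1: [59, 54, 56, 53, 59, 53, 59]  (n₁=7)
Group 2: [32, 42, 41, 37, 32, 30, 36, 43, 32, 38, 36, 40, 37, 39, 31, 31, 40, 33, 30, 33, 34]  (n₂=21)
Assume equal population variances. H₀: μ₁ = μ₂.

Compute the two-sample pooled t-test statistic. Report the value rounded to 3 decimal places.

test statistic = 12.108

x̄₁=56.143, s₁=2.854, n₁=7
x̄₂=35.571, s₂=4.154, n₂=21
s_p² = [6·2.854² + 20·4.154²]/26 = 15.1538
SE = √(s_p²·(1/7+1/21)) = 1.6990
t = (56.143−35.571)/1.6990 = 12.1083
df = 26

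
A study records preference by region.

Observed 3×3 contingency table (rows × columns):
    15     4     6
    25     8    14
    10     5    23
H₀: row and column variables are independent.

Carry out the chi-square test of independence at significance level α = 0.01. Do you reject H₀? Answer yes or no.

reject H₀: no

Row totals [25, 47, 38], col totals [50, 17, 43], n=110
χ² = (15−11.36)²/11.36 + (4−3.86)²/3.86 + (6−9.77)²/9.77 + (25−21.36)²/21.36 + (8−7.26)²/7.26 + (14−18.37)²/18.37 + (10−17.27)²/17.27 + (5−5.87)²/5.87 + (23−14.85)²/14.85 = 12.0177
df = 4
p-value (upper-tail) = 0.01722
At α=0.01: p ≥ α → fail to reject H₀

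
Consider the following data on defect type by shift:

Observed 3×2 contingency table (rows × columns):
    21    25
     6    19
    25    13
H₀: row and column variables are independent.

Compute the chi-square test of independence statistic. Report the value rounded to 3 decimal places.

test statistic = 10.690

Row totals [46, 25, 38], col totals [52, 57], n=109
χ² = (21−21.94)²/21.94 + (25−24.06)²/24.06 + (6−11.93)²/11.93 + (19−13.07)²/13.07 + (25−18.13)²/18.13 + (13−19.87)²/19.87 = 10.6904
df = 2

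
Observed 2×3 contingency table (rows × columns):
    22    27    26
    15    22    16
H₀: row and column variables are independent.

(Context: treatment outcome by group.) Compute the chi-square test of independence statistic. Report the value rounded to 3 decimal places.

test statistic = 0.447

Row totals [75, 53], col totals [37, 49, 42], n=128
χ² = (22−21.68)²/21.68 + (27−28.71)²/28.71 + (26−24.61)²/24.61 + (15−15.32)²/15.32 + (22−20.29)²/20.29 + (16−17.39)²/17.39 = 0.4474
df = 2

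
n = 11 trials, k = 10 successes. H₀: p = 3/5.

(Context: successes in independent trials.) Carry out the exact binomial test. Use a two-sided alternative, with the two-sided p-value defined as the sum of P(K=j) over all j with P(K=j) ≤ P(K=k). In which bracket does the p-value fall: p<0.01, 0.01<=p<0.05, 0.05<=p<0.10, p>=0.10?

p-value bracket: 0.05<=p<0.10

Exact binomial: n=11, k=10, p₀=3/5=0.6000
P(X=j) = C(n,j)·p₀^j·(1−p₀)^(n−j); p = Σ P(X=j) over j with P(X=j) ≤ P(X=10)
p-value (two-sided) = 0.05951
→ bracket: 0.05<=p<0.10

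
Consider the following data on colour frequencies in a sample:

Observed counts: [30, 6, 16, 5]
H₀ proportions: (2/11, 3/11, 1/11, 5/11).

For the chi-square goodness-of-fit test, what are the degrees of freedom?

degrees of freedom = 3

df = k − 1 = 4 − 1 = 3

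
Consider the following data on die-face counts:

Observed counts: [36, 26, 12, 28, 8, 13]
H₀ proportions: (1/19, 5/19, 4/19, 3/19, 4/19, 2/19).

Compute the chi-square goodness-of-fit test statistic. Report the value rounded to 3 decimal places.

test statistic = 159.534

n = 123; E_i = n·p_i = [6.47, 32.37, 25.89, 19.42, 25.89, 12.95]
χ² = (36−6.47)²/6.47 + (26−32.37)²/32.37 + (12−25.89)²/25.89 + (28−19.42)²/19.42 + (8−25.89)²/25.89 + (13−12.95)²/12.95 = 159.5336
df = 5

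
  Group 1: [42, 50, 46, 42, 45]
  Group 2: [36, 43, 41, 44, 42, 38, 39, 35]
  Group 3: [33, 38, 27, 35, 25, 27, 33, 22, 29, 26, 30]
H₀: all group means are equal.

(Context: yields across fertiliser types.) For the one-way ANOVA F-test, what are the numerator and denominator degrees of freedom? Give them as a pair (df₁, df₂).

degrees of freedom = [2, 21]

k = 3 groups, N = 24 total
df = (k−1, N−k) = (3−1, 24−3) = (2, 21)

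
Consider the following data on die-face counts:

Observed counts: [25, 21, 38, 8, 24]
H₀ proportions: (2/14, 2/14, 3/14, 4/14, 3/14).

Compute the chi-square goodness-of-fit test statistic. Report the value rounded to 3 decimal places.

test statistic = 31.523

n = 116; E_i = n·p_i = [16.57, 16.57, 24.86, 33.14, 24.86]
χ² = (25−16.57)²/16.57 + (21−16.57)²/16.57 + (38−24.86)²/24.86 + (8−33.14)²/33.14 + (24−24.86)²/24.86 = 31.5230
df = 4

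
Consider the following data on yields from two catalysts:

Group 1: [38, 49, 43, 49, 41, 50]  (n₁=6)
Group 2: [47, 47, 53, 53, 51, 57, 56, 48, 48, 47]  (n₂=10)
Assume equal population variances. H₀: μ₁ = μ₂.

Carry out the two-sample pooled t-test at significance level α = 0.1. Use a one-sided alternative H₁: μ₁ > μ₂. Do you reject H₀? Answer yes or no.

reject H₀: no

x̄₁=45.000, s₁=5.020, n₁=6
x̄₂=50.700, s₂=3.860, n₂=10
s_p² = [5·5.020² + 9·3.860²]/14 = 18.5786
SE = √(s_p²·(1/6+1/10)) = 2.2258
t = (45.000−50.700)/2.2258 = -2.5609
df = 14
p-value (one-sided, H₁ greater) = 0.98868
At α=0.1: p ≥ α → fail to reject H₀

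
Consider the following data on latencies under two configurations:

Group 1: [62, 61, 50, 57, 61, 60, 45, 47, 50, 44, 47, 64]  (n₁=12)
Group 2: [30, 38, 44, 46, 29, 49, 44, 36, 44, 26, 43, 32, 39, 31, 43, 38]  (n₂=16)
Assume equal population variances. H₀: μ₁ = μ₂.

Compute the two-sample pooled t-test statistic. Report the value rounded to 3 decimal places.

x̄₁=54.000, s₁=7.495, n₁=12
x̄₂=38.250, s₂=6.933, n₂=16
s_p² = [11·7.495² + 15·6.933²]/26 = 51.5000
SE = √(s_p²·(1/12+1/16)) = 2.7405
t = (54.000−38.250)/2.7405 = 5.7471
df = 26

test statistic = 5.747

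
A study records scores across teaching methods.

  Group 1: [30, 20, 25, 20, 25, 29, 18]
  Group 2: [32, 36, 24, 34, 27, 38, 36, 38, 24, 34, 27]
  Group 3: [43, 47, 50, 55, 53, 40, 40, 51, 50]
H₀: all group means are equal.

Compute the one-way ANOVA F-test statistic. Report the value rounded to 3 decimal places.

Group means [23.86, 31.82, 47.67], grand mean 35.037
SSB = Σnᵢ(x̄ᵢ−x̄)² = 2424.469; SSW = ΣΣ(x−x̄ᵢ)² = 664.494
MSB = 2424.469/2 = 1212.2347; MSW = 664.494/24 = 27.6872
F = MSB/MSW = 43.7832
df = (2, 24)

test statistic = 43.783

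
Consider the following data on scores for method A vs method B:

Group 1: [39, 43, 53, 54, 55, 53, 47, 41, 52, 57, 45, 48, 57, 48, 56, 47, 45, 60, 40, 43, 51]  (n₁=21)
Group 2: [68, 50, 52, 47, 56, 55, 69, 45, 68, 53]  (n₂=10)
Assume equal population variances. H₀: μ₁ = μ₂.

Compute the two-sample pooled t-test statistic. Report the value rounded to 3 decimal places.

test statistic = -2.571

x̄₁=49.238, s₁=6.172, n₁=21
x̄₂=56.300, s₂=8.945, n₂=10
s_p² = [20·6.172² + 9·8.945²]/29 = 51.1003
SE = √(s_p²·(1/21+1/10)) = 2.7465
t = (49.238−56.300)/2.7465 = -2.5712
df = 29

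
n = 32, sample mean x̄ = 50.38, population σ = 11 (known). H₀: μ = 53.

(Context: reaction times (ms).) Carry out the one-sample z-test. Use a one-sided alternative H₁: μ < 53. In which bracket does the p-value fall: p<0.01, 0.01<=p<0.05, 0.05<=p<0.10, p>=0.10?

SE = σ/√n = 11/√32 = 1.9445
z = (x̄−μ₀)/SE = (50.38−53)/1.9445 = -1.3474
p-value (one-sided, H₁ less) = 0.08893
→ bracket: 0.05<=p<0.10

p-value bracket: 0.05<=p<0.10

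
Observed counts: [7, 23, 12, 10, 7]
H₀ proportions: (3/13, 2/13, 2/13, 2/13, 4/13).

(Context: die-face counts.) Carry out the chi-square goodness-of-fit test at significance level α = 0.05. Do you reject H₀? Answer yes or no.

n = 59; E_i = n·p_i = [13.62, 9.08, 9.08, 9.08, 18.15]
χ² = (7−13.62)²/13.62 + (23−9.08)²/9.08 + (12−9.08)²/9.08 + (10−9.08)²/9.08 + (7−18.15)²/18.15 = 32.4590
df = 4
p-value (upper-tail) = 0.00000
At α=0.05: p < α → reject H₀

reject H₀: yes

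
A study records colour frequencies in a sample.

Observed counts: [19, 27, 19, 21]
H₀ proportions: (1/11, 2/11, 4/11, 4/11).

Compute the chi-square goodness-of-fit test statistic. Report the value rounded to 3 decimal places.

n = 86; E_i = n·p_i = [7.82, 15.64, 31.27, 31.27]
χ² = (19−7.82)²/7.82 + (27−15.64)²/15.64 + (19−31.27)²/31.27 + (21−31.27)²/31.27 = 32.4419
df = 3

test statistic = 32.442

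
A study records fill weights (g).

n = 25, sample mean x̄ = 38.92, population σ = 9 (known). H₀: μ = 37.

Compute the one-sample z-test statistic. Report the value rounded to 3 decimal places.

test statistic = 1.067

SE = σ/√n = 9/√25 = 1.8000
z = (x̄−μ₀)/SE = (38.92−37)/1.8000 = 1.0667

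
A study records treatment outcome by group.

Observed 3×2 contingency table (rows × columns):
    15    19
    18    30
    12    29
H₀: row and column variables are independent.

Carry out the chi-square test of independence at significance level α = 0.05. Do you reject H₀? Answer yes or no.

reject H₀: no

Row totals [34, 48, 41], col totals [45, 78], n=123
χ² = (15−12.44)²/12.44 + (19−21.56)²/21.56 + (18−17.56)²/17.56 + (30−30.44)²/30.44 + (12−15.00)²/15.00 + (29−26.00)²/26.00 = 1.7949
df = 2
p-value (upper-tail) = 0.40761
At α=0.05: p ≥ α → fail to reject H₀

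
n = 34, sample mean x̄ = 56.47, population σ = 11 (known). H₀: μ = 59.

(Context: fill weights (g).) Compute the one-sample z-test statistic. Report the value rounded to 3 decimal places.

SE = σ/√n = 11/√34 = 1.8865
z = (x̄−μ₀)/SE = (56.47−59)/1.8865 = -1.3411

test statistic = -1.341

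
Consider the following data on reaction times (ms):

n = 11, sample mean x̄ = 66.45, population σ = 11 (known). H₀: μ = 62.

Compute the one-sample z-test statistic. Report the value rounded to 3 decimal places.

test statistic = 1.342

SE = σ/√n = 11/√11 = 3.3166
z = (x̄−μ₀)/SE = (66.45−62)/3.3166 = 1.3417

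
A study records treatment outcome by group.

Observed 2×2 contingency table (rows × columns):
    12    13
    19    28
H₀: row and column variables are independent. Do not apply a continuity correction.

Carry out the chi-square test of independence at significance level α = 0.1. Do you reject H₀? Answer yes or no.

reject H₀: no

Row totals [25, 47], col totals [31, 41], n=72
χ² = (12−10.76)²/10.76 + (13−14.24)²/14.24 + (19−20.24)²/20.24 + (28−26.76)²/26.76 = 0.3819
df = 1
p-value (upper-tail) = 0.53660
At α=0.1: p ≥ α → fail to reject H₀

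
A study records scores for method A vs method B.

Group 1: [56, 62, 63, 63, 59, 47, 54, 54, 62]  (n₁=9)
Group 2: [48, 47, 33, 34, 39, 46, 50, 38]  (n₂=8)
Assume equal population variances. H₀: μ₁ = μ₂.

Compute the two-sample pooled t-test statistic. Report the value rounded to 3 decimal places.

x̄₁=57.778, s₁=5.472, n₁=9
x̄₂=41.875, s₂=6.664, n₂=8
s_p² = [8·5.472² + 7·6.664²]/15 = 36.6954
SE = √(s_p²·(1/9+1/8)) = 2.9435
t = (57.778−41.875)/2.9435 = 5.4027
df = 15

test statistic = 5.403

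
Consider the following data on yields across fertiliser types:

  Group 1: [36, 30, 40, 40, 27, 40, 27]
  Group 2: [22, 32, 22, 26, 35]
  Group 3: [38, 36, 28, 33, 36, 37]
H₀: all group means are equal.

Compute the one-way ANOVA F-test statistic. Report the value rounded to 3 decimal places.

test statistic = 3.135

Group means [34.29, 27.40, 34.67], grand mean 32.500
SSB = Σnᵢ(x̄ᵢ−x̄)² = 180.538; SSW = ΣΣ(x−x̄ᵢ)² = 431.962
MSB = 180.538/2 = 90.2690; MSW = 431.962/15 = 28.7975
F = MSB/MSW = 3.1346
df = (2, 15)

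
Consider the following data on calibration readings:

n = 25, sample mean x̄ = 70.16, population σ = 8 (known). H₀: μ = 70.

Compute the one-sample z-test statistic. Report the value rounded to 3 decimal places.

test statistic = 0.100

SE = σ/√n = 8/√25 = 1.6000
z = (x̄−μ₀)/SE = (70.16−70)/1.6000 = 0.1000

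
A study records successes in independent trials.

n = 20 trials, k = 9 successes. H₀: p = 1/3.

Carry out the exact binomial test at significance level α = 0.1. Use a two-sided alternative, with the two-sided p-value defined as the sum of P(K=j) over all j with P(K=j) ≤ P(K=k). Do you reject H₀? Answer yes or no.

reject H₀: no

Exact binomial: n=20, k=9, p₀=1/3=0.3333
P(X=j) = C(n,j)·p₀^j·(1−p₀)^(n−j); p = Σ P(X=j) over j with P(X=j) ≤ P(X=9)
p-value (two-sided) = 0.34206
At α=0.1: p ≥ α → fail to reject H₀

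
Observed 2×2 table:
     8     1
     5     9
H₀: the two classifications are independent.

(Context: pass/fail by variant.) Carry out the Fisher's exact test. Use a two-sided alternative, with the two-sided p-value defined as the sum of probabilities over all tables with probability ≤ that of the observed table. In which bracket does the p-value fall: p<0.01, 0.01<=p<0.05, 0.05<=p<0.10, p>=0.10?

p-value bracket: 0.01<=p<0.05

Margins: r₁=9, r₂=14, c₁=13, c₂=10, n=23
p_obs = C(9,8)·C(14,5)/C(23,13); sum pmf over tables with pmf ≤ p_obs
p-value (two-sided) = 0.02881
→ bracket: 0.01<=p<0.05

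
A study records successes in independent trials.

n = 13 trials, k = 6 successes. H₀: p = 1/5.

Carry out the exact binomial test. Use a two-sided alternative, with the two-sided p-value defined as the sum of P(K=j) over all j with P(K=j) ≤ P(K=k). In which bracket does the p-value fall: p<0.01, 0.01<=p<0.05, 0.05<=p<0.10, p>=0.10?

Exact binomial: n=13, k=6, p₀=1/5=0.2000
P(X=j) = C(n,j)·p₀^j·(1−p₀)^(n−j); p = Σ P(X=j) over j with P(X=j) ≤ P(X=6)
p-value (two-sided) = 0.03004
→ bracket: 0.01<=p<0.05

p-value bracket: 0.01<=p<0.05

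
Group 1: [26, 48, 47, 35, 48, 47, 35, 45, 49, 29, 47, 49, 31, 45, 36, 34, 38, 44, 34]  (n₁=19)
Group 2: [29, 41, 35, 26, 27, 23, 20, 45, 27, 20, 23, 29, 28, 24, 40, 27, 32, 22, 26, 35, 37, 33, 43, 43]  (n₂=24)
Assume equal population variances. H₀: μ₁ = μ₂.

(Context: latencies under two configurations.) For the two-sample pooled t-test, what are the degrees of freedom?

df = n₁ + n₂ − 2 = 19 + 24 − 2 = 41

degrees of freedom = 41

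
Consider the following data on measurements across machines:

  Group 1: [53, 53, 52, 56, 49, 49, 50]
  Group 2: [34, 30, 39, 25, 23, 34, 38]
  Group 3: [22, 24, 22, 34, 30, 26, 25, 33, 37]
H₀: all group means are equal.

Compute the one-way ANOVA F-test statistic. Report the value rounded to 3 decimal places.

test statistic = 46.855

Group means [51.71, 31.86, 28.11], grand mean 36.435
SSB = Σnᵢ(x̄ᵢ−x̄)² = 2404.478; SSW = ΣΣ(x−x̄ᵢ)² = 513.175
MSB = 2404.478/2 = 1202.2388; MSW = 513.175/20 = 25.6587
F = MSB/MSW = 46.8550
df = (2, 20)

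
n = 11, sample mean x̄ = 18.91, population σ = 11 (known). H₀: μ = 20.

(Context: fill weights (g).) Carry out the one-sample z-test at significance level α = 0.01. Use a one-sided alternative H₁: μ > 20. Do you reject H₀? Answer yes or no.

SE = σ/√n = 11/√11 = 3.3166
z = (x̄−μ₀)/SE = (18.91−20)/3.3166 = -0.3286
p-value (one-sided, H₁ greater) = 0.62879
At α=0.01: p ≥ α → fail to reject H₀

reject H₀: no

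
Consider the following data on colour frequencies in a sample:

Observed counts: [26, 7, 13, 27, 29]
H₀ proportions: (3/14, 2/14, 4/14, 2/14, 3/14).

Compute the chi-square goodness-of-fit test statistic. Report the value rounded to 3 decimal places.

test statistic = 26.596

n = 102; E_i = n·p_i = [21.86, 14.57, 29.14, 14.57, 21.86]
χ² = (26−21.86)²/21.86 + (7−14.57)²/14.57 + (13−29.14)²/29.14 + (27−14.57)²/14.57 + (29−21.86)²/21.86 = 26.5964
df = 4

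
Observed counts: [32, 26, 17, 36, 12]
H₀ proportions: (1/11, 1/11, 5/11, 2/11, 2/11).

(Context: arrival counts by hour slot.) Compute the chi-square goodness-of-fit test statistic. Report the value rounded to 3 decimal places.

n = 123; E_i = n·p_i = [11.18, 11.18, 55.91, 22.36, 22.36]
χ² = (32−11.18)²/11.18 + (26−11.18)²/11.18 + (17−55.91)²/55.91 + (36−22.36)²/22.36 + (12−22.36)²/22.36 = 98.5919
df = 4

test statistic = 98.592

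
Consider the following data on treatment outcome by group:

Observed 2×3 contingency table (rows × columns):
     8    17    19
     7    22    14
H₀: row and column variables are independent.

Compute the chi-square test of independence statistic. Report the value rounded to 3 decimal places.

test statistic = 1.454

Row totals [44, 43], col totals [15, 39, 33], n=87
χ² = (8−7.59)²/7.59 + (17−19.72)²/19.72 + (19−16.69)²/16.69 + (7−7.41)²/7.41 + (22−19.28)²/19.28 + (14−16.31)²/16.31 = 1.4540
df = 2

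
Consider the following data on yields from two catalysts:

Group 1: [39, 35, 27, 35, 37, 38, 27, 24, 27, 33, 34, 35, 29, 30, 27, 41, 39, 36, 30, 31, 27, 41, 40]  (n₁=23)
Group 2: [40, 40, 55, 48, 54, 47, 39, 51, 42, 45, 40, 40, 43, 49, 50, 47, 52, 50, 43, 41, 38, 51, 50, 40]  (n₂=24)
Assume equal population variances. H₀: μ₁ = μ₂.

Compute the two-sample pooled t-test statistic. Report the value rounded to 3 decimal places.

test statistic = -8.111

x̄₁=33.130, s₁=5.268, n₁=23
x̄₂=45.625, s₂=5.290, n₂=24
s_p² = [22·5.268² + 23·5.290²]/45 = 27.8719
SE = √(s_p²·(1/23+1/24)) = 1.5405
t = (33.130−45.625)/1.5405 = -8.1107
df = 45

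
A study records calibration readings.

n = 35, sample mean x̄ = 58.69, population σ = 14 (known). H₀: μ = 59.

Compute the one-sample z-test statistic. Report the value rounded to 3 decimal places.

test statistic = -0.131

SE = σ/√n = 14/√35 = 2.3664
z = (x̄−μ₀)/SE = (58.69−59)/2.3664 = -0.1310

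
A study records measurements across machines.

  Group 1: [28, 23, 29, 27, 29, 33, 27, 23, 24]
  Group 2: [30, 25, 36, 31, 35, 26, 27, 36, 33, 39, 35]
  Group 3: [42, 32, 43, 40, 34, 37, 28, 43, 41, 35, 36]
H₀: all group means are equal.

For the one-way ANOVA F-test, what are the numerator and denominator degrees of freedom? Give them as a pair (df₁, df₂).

k = 3 groups, N = 31 total
df = (k−1, N−k) = (3−1, 31−3) = (2, 28)

degrees of freedom = [2, 28]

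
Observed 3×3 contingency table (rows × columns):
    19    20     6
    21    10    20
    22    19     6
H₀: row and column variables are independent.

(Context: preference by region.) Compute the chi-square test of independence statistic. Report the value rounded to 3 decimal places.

test statistic = 15.324

Row totals [45, 51, 47], col totals [62, 49, 32], n=143
χ² = (19−19.51)²/19.51 + (20−15.42)²/15.42 + (6−10.07)²/10.07 + (21−22.11)²/22.11 + (10−17.48)²/17.48 + (20−11.41)²/11.41 + (22−20.38)²/20.38 + (19−16.10)²/16.10 + (6−10.52)²/10.52 = 15.3242
df = 4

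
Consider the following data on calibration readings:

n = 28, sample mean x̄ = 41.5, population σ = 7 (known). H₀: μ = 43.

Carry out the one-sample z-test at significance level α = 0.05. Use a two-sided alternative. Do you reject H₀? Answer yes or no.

reject H₀: no

SE = σ/√n = 7/√28 = 1.3229
z = (x̄−μ₀)/SE = (41.5−43)/1.3229 = -1.1339
p-value (two-sided) = 0.25684
At α=0.05: p ≥ α → fail to reject H₀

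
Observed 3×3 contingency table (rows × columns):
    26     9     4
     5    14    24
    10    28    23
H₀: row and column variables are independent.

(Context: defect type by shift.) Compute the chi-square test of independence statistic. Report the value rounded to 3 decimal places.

Row totals [39, 43, 61], col totals [41, 51, 51], n=143
χ² = (26−11.18)²/11.18 + (9−13.91)²/13.91 + (4−13.91)²/13.91 + (5−12.33)²/12.33 + (14−15.34)²/15.34 + (24−15.34)²/15.34 + (10−17.49)²/17.49 + (28−21.76)²/21.76 + (23−21.76)²/21.76 = 42.8681
df = 4

test statistic = 42.868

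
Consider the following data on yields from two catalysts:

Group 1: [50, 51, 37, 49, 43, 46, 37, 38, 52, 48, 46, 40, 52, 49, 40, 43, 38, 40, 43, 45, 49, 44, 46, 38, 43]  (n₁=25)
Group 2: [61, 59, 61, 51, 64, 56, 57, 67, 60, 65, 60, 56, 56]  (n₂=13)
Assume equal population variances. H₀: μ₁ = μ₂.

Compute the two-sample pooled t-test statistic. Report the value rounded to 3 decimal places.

test statistic = -9.417

x̄₁=44.280, s₁=4.886, n₁=25
x̄₂=59.462, s₂=4.352, n₂=13
s_p² = [24·4.886² + 12·4.352²]/36 = 22.2297
SE = √(s_p²·(1/25+1/13)) = 1.6122
t = (44.280−59.462)/1.6122 = -9.4167
df = 36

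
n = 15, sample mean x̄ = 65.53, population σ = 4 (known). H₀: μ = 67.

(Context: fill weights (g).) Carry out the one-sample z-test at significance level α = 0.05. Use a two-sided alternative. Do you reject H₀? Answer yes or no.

SE = σ/√n = 4/√15 = 1.0328
z = (x̄−μ₀)/SE = (65.53−67)/1.0328 = -1.4233
p-value (two-sided) = 0.15464
At α=0.05: p ≥ α → fail to reject H₀

reject H₀: no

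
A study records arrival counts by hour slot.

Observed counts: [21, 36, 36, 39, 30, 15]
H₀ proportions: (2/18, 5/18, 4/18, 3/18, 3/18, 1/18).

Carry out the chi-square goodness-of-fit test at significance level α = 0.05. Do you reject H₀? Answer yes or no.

reject H₀: no

n = 177; E_i = n·p_i = [19.67, 49.17, 39.33, 29.50, 29.50, 9.83]
χ² = (21−19.67)²/19.67 + (36−49.17)²/49.17 + (36−39.33)²/39.33 + (39−29.50)²/29.50 + (30−29.50)²/29.50 + (15−9.83)²/9.83 = 9.6814
df = 5
p-value (upper-tail) = 0.08478
At α=0.05: p ≥ α → fail to reject H₀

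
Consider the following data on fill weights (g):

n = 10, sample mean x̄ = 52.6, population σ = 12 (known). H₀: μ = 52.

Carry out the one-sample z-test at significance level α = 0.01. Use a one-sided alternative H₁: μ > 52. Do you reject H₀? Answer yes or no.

SE = σ/√n = 12/√10 = 3.7947
z = (x̄−μ₀)/SE = (52.6−52)/3.7947 = 0.1581
p-value (one-sided, H₁ greater) = 0.43718
At α=0.01: p ≥ α → fail to reject H₀

reject H₀: no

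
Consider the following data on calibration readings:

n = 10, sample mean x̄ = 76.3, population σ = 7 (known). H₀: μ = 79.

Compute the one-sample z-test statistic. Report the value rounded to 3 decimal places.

test statistic = -1.220

SE = σ/√n = 7/√10 = 2.2136
z = (x̄−μ₀)/SE = (76.3−79)/2.2136 = -1.2197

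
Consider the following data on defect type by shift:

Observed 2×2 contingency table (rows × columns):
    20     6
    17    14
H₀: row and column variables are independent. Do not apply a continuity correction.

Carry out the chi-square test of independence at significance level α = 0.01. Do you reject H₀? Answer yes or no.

reject H₀: no

Row totals [26, 31], col totals [37, 20], n=57
χ² = (20−16.88)²/16.88 + (6−9.12)²/9.12 + (17−20.12)²/20.12 + (14−10.88)²/10.88 = 3.0279
df = 1
p-value (upper-tail) = 0.08184
At α=0.01: p ≥ α → fail to reject H₀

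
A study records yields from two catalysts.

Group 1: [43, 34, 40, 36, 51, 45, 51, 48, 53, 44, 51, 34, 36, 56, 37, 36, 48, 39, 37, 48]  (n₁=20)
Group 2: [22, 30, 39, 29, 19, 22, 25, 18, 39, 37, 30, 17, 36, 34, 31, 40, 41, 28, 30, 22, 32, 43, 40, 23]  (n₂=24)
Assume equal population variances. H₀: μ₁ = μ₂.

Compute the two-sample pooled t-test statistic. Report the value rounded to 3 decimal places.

x̄₁=43.350, s₁=7.051, n₁=20
x̄₂=30.292, s₂=7.970, n₂=24
s_p² = [19·7.051² + 23·7.970²]/42 = 57.2740
SE = √(s_p²·(1/20+1/24)) = 2.2913
t = (43.350−30.292)/2.2913 = 5.6991
df = 42

test statistic = 5.699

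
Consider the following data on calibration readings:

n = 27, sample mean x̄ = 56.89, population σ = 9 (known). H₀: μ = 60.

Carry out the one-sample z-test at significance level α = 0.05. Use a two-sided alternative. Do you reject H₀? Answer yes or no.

reject H₀: no

SE = σ/√n = 9/√27 = 1.7321
z = (x̄−μ₀)/SE = (56.89−60)/1.7321 = -1.7956
p-value (two-sided) = 0.07256
At α=0.05: p ≥ α → fail to reject H₀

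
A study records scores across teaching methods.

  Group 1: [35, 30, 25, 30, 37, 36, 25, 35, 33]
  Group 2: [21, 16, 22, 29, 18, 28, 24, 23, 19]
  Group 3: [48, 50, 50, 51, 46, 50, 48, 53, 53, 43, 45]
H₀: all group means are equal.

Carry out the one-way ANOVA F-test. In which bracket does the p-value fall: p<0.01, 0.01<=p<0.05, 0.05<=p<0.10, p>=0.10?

p-value bracket: p<0.01

Group means [31.78, 22.22, 48.82], grand mean 35.276
SSB = Σnᵢ(x̄ᵢ−x̄)² = 3661.046; SSW = ΣΣ(x−x̄ᵢ)² = 418.747
MSB = 3661.046/2 = 1830.5228; MSW = 418.747/26 = 16.1057
F = MSB/MSW = 113.6570
df = (2, 26)
p-value (upper-tail) = 0.00000
→ bracket: p<0.01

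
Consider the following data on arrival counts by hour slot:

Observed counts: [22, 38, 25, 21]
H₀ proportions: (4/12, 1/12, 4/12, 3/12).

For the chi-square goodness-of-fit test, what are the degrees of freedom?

degrees of freedom = 3

df = k − 1 = 4 − 1 = 3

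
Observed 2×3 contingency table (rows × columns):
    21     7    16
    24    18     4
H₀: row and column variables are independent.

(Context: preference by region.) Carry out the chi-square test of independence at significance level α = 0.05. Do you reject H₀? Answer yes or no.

reject H₀: yes

Row totals [44, 46], col totals [45, 25, 20], n=90
χ² = (21−22.00)²/22.00 + (7−12.22)²/12.22 + (16−9.78)²/9.78 + (24−23.00)²/23.00 + (18−12.78)²/12.78 + (4−10.22)²/10.22 = 12.2016
df = 2
p-value (upper-tail) = 0.00224
At α=0.05: p < α → reject H₀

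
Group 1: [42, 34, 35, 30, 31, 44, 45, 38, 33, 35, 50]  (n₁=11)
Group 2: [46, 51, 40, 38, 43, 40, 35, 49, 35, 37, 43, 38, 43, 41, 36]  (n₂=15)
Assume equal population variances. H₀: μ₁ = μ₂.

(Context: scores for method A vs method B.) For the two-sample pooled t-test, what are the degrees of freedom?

df = n₁ + n₂ − 2 = 11 + 15 − 2 = 24

degrees of freedom = 24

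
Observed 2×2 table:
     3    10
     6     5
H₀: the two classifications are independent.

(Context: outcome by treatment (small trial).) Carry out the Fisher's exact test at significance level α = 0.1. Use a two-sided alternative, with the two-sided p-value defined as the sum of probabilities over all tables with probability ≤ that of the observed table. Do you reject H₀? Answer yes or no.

reject H₀: no

Margins: r₁=13, r₂=11, c₁=9, c₂=15, n=24
p_obs = C(13,3)·C(11,6)/C(24,9); sum pmf over tables with pmf ≤ p_obs
p-value (two-sided) = 0.20598
At α=0.1: p ≥ α → fail to reject H₀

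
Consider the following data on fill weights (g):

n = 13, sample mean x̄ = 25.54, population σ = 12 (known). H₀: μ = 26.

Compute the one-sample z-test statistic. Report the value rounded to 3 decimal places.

SE = σ/√n = 12/√13 = 3.3282
z = (x̄−μ₀)/SE = (25.54−26)/3.3282 = -0.1382

test statistic = -0.138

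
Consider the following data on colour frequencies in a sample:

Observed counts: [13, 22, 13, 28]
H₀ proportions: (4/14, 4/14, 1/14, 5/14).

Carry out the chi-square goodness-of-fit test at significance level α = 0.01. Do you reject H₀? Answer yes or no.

reject H₀: yes

n = 76; E_i = n·p_i = [21.71, 21.71, 5.43, 27.14]
χ² = (13−21.71)²/21.71 + (22−21.71)²/21.71 + (13−5.43)²/5.43 + (28−27.14)²/27.14 = 14.0882
df = 3
p-value (upper-tail) = 0.00279
At α=0.01: p < α → reject H₀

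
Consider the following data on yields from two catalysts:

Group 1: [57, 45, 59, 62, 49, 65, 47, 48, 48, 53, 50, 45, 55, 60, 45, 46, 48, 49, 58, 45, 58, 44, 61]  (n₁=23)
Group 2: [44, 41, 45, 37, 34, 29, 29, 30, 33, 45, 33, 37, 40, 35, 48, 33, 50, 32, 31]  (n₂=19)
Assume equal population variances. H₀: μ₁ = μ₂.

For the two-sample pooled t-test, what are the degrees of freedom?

degrees of freedom = 40

df = n₁ + n₂ − 2 = 23 + 19 − 2 = 40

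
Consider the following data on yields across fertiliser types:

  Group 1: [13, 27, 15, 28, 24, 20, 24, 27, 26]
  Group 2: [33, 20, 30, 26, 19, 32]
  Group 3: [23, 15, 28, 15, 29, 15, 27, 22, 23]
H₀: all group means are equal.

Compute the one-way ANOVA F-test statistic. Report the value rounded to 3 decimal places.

Group means [22.67, 26.67, 21.89], grand mean 23.375
SSB = Σnᵢ(x̄ᵢ−x̄)² = 89.403; SSW = ΣΣ(x−x̄ᵢ)² = 682.222
MSB = 89.403/2 = 44.7014; MSW = 682.222/21 = 32.4868
F = MSB/MSW = 1.3760
df = (2, 21)

test statistic = 1.376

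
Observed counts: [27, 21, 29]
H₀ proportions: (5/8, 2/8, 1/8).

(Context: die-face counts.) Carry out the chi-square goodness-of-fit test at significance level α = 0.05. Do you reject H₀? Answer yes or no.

n = 77; E_i = n·p_i = [48.12, 19.25, 9.62]
χ² = (27−48.12)²/48.12 + (21−19.25)²/19.25 + (29−9.62)²/9.62 = 48.4338
df = 2
p-value (upper-tail) = 0.00000
At α=0.05: p < α → reject H₀

reject H₀: yes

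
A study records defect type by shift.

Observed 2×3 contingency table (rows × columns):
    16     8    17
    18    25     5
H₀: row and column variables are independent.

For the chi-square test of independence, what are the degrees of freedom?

df = (r−1)(c−1) = (2−1)·(3−1) = 2

degrees of freedom = 2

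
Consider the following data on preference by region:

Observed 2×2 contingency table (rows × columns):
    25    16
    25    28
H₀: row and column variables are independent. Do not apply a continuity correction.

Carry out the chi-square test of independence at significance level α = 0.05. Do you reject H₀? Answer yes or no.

reject H₀: no

Row totals [41, 53], col totals [50, 44], n=94
χ² = (25−21.81)²/21.81 + (16−19.19)²/19.19 + (25−28.19)²/28.19 + (28−24.81)²/24.81 = 1.7697
df = 1
p-value (upper-tail) = 0.18343
At α=0.05: p ≥ α → fail to reject H₀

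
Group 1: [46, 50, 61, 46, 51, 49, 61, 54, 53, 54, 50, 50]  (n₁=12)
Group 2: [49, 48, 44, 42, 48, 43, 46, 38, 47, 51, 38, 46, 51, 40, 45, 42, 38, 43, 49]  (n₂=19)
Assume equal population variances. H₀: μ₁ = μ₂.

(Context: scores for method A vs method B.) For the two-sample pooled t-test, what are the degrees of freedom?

degrees of freedom = 29

df = n₁ + n₂ − 2 = 12 + 19 − 2 = 29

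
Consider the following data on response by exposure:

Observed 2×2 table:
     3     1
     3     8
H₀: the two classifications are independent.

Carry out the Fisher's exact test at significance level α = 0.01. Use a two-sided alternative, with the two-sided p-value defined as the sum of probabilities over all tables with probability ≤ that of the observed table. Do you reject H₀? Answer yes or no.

Margins: r₁=4, r₂=11, c₁=6, c₂=9, n=15
p_obs = C(4,3)·C(11,3)/C(15,6); sum pmf over tables with pmf ≤ p_obs
p-value (two-sided) = 0.23516
At α=0.01: p ≥ α → fail to reject H₀

reject H₀: no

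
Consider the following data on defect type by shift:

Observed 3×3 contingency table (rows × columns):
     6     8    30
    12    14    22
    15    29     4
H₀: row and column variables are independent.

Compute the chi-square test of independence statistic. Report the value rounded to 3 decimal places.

test statistic = 36.561

Row totals [44, 48, 48], col totals [33, 51, 56], n=140
χ² = (6−10.37)²/10.37 + (8−16.03)²/16.03 + (30−17.60)²/17.60 + (12−11.31)²/11.31 + (14−17.49)²/17.49 + (22−19.20)²/19.20 + (15−11.31)²/11.31 + (29−17.49)²/17.49 + (4−19.20)²/19.20 = 36.5612
df = 4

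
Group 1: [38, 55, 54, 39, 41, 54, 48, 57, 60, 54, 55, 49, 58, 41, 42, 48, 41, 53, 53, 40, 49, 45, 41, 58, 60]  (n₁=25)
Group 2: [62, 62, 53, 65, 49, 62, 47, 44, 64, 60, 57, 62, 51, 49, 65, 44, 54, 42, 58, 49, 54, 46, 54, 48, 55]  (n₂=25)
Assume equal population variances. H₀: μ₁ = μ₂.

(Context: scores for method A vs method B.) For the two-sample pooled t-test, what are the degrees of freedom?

degrees of freedom = 48

df = n₁ + n₂ − 2 = 25 + 25 − 2 = 48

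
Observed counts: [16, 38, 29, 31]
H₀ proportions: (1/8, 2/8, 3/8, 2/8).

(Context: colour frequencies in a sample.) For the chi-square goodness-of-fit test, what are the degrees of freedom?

df = k − 1 = 4 − 1 = 3

degrees of freedom = 3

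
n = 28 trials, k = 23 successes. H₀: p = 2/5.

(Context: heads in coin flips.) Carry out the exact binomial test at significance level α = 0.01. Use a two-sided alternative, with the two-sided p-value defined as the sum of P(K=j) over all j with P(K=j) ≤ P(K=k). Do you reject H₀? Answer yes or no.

Exact binomial: n=28, k=23, p₀=2/5=0.4000
P(X=j) = C(n,j)·p₀^j·(1−p₀)^(n−j); p = Σ P(X=j) over j with P(X=j) ≤ P(X=23)
p-value (two-sided) = 0.00001
At α=0.01: p < α → reject H₀

reject H₀: yes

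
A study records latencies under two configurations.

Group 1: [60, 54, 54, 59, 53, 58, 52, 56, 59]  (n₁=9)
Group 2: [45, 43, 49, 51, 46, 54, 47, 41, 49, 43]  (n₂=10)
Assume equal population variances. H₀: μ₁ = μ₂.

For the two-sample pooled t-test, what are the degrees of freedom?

degrees of freedom = 17

df = n₁ + n₂ − 2 = 9 + 10 − 2 = 17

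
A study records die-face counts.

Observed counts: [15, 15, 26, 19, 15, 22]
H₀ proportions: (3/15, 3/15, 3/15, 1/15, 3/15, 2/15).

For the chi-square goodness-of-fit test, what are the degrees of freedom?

degrees of freedom = 5

df = k − 1 = 6 − 1 = 5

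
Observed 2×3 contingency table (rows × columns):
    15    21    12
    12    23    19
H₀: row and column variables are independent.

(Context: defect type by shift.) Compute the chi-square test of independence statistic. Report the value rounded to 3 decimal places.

test statistic = 1.658

Row totals [48, 54], col totals [27, 44, 31], n=102
χ² = (15−12.71)²/12.71 + (21−20.71)²/20.71 + (12−14.59)²/14.59 + (12−14.29)²/14.29 + (23−23.29)²/23.29 + (19−16.41)²/16.41 = 1.6577
df = 2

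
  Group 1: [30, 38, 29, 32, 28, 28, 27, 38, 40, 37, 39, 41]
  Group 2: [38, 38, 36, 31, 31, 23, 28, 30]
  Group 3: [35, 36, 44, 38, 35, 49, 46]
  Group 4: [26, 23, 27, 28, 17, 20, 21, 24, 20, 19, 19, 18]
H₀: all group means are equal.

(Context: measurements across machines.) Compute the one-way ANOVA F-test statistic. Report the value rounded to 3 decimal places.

Group means [33.92, 31.88, 40.43, 21.83], grand mean 30.949
SSB = Σnᵢ(x̄ᵢ−x̄)² = 1738.725; SSW = ΣΣ(x−x̄ᵢ)² = 859.173
MSB = 1738.725/3 = 579.5749; MSW = 859.173/35 = 24.5478
F = MSB/MSW = 23.6101
df = (3, 35)

test statistic = 23.610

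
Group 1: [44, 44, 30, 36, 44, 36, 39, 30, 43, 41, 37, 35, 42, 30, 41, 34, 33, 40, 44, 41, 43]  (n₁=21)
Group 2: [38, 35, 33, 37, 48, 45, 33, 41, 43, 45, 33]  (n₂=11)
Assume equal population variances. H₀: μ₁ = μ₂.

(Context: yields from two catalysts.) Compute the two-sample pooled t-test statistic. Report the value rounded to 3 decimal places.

test statistic = -0.394

x̄₁=38.429, s₁=4.945, n₁=21
x̄₂=39.182, s₂=5.492, n₂=11
s_p² = [20·4.945² + 10·5.492²]/30 = 26.3593
SE = √(s_p²·(1/21+1/11)) = 1.9109
t = (38.429−39.182)/1.9109 = -0.3942
df = 30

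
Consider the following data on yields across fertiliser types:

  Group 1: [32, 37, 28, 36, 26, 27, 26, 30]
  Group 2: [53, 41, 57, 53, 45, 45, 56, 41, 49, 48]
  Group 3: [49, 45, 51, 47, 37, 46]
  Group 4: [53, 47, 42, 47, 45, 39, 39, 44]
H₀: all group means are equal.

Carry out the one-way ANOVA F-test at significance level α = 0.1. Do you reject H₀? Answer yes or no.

Group means [30.25, 48.80, 45.83, 44.50], grand mean 42.531
SSB = Σnᵢ(x̄ᵢ−x̄)² = 1696.035; SSW = ΣΣ(x−x̄ᵢ)² = 707.933
MSB = 1696.035/3 = 565.3451; MSW = 707.933/28 = 25.2833
F = MSB/MSW = 22.3604
df = (3, 28)
p-value (upper-tail) = 0.00000
At α=0.1: p < α → reject H₀

reject H₀: yes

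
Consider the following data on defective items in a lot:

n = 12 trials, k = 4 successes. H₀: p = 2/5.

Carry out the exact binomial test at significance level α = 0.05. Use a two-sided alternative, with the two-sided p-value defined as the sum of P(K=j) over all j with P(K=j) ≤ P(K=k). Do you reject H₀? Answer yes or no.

Exact binomial: n=12, k=4, p₀=2/5=0.4000
P(X=j) = C(n,j)·p₀^j·(1−p₀)^(n−j); p = Σ P(X=j) over j with P(X=j) ≤ P(X=4)
p-value (two-sided) = 0.77297
At α=0.05: p ≥ α → fail to reject H₀

reject H₀: no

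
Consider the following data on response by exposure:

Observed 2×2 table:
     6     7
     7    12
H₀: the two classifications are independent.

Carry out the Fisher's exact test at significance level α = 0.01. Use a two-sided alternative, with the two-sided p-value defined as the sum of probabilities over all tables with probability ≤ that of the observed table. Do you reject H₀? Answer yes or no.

reject H₀: no

Margins: r₁=13, r₂=19, c₁=13, c₂=19, n=32
p_obs = C(13,6)·C(19,7)/C(32,13); sum pmf over tables with pmf ≤ p_obs
p-value (two-sided) = 0.71997
At α=0.01: p ≥ α → fail to reject H₀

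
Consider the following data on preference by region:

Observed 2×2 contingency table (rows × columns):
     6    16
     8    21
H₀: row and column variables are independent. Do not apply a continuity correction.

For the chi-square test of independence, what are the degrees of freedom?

df = (r−1)(c−1) = (2−1)·(2−1) = 1

degrees of freedom = 1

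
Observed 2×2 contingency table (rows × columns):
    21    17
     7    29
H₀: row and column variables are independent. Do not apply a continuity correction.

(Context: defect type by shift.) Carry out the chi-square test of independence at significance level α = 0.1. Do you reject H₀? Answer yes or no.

Row totals [38, 36], col totals [28, 46], n=74
χ² = (21−14.38)²/14.38 + (17−23.62)²/23.62 + (7−13.62)²/13.62 + (29−22.38)²/22.38 = 10.0837
df = 1
p-value (upper-tail) = 0.00150
At α=0.1: p < α → reject H₀

reject H₀: yes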